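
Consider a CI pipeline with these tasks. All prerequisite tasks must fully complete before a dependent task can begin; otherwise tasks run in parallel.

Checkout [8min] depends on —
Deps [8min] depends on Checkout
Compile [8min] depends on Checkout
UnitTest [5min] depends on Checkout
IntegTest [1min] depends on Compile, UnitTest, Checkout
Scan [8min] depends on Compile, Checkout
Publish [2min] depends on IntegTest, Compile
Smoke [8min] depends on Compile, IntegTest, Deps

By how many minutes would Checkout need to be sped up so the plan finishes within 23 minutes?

2

Current finish: 25 minutes; target: 23.
Checkout is on every critical path, so each minute cut from Checkout cuts the finish by one (this holds down to a finish of 18).
Need 25 − 23 = 2 minutes off Checkout → Checkout becomes 6 minutes, finish becomes 23.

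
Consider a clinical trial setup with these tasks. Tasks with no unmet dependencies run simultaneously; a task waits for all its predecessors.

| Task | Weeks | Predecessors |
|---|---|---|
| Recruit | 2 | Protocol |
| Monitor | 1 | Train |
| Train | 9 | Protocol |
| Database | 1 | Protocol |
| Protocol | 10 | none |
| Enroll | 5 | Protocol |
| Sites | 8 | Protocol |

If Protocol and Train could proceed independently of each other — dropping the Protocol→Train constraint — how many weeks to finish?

18

With the dependency in place, Protocol→Train→Monitor = 10+9+1 = 20 sets the finish at 20 weeks.
Without Protocol→Train, Train's earliest start moves from 10 to 0.
After: Protocol→Sites = 10+8 = 18 → 18 weeks.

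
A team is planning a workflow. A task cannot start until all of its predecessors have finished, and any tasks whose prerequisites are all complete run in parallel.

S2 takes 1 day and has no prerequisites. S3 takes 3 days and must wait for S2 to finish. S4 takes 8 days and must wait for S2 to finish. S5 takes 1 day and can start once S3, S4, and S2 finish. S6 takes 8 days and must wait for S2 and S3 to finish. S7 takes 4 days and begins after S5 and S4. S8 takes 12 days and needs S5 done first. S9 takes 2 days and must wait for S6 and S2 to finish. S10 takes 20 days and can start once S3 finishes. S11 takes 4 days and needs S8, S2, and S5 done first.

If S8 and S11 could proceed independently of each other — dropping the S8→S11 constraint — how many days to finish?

Before: longest chain S2→S4→S5→S8→S11 = 1+8+1+12+4 = 26, finish 26.
Without S8→S11, S11's earliest start moves from 22 to 10.
After: S2→S3→S10 = 1+3+20 = 24 → 24 days.

24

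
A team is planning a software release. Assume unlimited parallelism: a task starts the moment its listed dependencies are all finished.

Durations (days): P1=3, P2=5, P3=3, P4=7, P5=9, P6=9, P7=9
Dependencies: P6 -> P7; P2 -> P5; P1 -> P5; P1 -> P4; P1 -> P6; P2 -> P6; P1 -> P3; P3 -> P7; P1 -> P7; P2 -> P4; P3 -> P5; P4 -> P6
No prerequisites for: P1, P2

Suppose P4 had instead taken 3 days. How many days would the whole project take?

Critical path before the change: P2→P4→P6→P7 = 5+7+9+9 = 30 giving 30 days.
P4 is on the critical path; changing it to 3 makes that path 26 days.
The critical path is still P2→P4→P6→P7; finish is now 26 days.

26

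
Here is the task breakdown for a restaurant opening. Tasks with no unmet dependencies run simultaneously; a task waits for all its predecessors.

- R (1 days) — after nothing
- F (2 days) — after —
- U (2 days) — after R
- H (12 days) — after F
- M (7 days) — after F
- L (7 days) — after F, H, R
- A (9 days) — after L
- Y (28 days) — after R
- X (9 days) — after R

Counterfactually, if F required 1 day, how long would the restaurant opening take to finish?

The binding path is F→H→L→A = 2+12+7+9 = 30; finish at 30 days.
Since F is critical, the -1 change carries straight to that chain (now 29 days).
The binding chain switches to R→Y = 1+28 = 29; finish 29 days.

29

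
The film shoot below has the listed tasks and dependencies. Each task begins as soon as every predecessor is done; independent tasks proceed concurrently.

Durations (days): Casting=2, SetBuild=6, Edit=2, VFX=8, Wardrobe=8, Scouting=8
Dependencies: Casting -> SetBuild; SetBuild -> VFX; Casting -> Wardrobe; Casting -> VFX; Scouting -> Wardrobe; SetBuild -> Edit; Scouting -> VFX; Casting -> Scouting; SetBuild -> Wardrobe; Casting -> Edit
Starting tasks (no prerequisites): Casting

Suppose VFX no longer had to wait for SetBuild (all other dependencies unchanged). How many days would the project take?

18

With the dependency in place, Casting→Scouting→Wardrobe = 2+8+8 = 18 sets the finish at 18 days.
Dropping SetBuild→VFX doesn't change VFX's earliest start (10); another predecessor still binds.
After: Casting→Scouting→Wardrobe = 2+8+8 = 18 → 18 days.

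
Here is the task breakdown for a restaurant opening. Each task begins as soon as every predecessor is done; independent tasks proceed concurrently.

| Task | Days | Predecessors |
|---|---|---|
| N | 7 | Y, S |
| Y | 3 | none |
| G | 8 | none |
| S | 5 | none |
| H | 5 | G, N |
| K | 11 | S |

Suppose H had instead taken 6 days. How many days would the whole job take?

18

As given, the longest chain is S→N→H = 5+7+5 = 17, so the finish is 17 days.
H lies on that path, so at 6 days the path becomes 18 days.
That remains the longest chain; total 18 days.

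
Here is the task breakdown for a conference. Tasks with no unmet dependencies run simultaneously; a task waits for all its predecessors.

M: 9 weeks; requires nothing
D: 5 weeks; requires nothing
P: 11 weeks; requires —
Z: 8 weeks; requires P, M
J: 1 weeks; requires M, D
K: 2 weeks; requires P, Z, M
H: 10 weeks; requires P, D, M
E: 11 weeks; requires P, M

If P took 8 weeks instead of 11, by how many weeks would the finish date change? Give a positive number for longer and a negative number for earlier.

As given, the longest chain is P→E = 11+11 = 22, so the finish is 22 weeks.
P lies on that path, so at 8 weeks the path becomes 19 weeks.
New critical path: M→E = 9+11 = 20 ⇒ 20 weeks.
Change in finish: 20 − 22 = -2 weeks.

-2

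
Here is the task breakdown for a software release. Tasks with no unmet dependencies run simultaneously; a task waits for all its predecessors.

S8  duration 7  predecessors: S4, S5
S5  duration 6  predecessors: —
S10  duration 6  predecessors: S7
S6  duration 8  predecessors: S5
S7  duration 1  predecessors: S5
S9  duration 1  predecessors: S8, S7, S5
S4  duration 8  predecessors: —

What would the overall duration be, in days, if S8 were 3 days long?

Critical path before the change: S4→S8→S9 = 8+7+1 = 16 giving 16 days.
Since S8 is critical, the -4 change carries straight to that chain (now 12 days).
The binding chain switches to S5→S6 = 6+8 = 14; finish 14 days.

14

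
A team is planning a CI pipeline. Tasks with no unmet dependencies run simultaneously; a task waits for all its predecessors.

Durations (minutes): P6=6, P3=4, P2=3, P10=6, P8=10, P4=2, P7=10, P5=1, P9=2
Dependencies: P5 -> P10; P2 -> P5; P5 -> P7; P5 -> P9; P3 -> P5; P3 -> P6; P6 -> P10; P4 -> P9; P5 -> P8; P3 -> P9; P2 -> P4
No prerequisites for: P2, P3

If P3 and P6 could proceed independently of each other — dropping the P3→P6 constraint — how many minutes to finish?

Original critical path: P3→P6→P10 = 4+6+6 = 16 ⇒ 16 minutes.
Without P3→P6, P6's earliest start moves from 4 to 0.
After: P3→P5→P7 = 4+1+10 = 15 → 15 minutes.

15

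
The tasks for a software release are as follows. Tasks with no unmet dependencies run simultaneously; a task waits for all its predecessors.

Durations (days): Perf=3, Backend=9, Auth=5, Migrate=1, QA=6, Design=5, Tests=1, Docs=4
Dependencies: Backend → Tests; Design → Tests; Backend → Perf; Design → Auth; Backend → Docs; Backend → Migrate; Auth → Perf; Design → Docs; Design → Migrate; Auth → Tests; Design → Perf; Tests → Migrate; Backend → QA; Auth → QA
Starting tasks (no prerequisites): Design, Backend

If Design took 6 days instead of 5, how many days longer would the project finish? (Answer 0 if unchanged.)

The binding path is Design→Auth→QA = 5+5+6 = 16; finish at 16 days.
Design is on the critical path; changing it to 6 makes that path 17 days.
The critical path is still Design→Auth→QA; finish is now 17 days.
Change in finish: 17 − 16 = +1 days.

1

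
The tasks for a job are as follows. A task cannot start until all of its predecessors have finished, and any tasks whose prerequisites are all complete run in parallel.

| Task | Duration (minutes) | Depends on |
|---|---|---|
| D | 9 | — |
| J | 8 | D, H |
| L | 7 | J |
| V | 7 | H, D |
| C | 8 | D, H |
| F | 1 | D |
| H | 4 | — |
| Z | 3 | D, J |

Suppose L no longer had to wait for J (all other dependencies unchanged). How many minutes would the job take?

Before: longest chain D→J→L = 9+8+7 = 24, finish 24.
Without J→L, L's earliest start moves from 17 to 0.
The longest chain is now D→J→Z = 9+8+3 = 20, so the job takes 20 minutes.

20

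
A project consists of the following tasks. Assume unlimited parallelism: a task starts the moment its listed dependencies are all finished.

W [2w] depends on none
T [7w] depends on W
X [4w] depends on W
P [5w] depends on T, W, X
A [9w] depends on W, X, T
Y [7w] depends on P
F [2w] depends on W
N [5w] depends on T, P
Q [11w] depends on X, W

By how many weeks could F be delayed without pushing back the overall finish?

17

The longest chain is W→T→P→Y = 2+7+5+7 = 21; overall finish 21 weeks.
Longest path through F: 4 weeks (earliest finish 4, latest finish 21).
Float = 21 − 4 = 17.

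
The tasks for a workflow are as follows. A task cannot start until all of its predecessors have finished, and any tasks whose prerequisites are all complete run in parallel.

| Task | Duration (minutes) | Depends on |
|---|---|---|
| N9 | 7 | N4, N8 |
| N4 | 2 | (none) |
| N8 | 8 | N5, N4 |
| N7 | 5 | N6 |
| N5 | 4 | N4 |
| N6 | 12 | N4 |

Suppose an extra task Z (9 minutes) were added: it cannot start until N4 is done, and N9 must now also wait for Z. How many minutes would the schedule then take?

21

Originally the schedule takes 21 minutes.
With Z inserted, N9 now waits for max(N4, N8, Z).
New critical path: N4→N5→N8→N9 = 2+4+8+7 = 21 ⇒ 21 minutes.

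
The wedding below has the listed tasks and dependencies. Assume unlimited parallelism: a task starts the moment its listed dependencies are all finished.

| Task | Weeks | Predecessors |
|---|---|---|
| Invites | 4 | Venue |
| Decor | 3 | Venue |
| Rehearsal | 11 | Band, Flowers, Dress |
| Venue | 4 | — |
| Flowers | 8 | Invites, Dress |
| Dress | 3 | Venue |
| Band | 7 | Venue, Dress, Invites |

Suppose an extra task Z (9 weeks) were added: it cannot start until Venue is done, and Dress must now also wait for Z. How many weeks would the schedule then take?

35

Originally the schedule takes 27 weeks.
With Z inserted, Dress now waits for max(Venue, Z).
New critical path: Venue→Z→Dress→Flowers→Rehearsal = 4+9+3+8+11 = 35 ⇒ 35 weeks.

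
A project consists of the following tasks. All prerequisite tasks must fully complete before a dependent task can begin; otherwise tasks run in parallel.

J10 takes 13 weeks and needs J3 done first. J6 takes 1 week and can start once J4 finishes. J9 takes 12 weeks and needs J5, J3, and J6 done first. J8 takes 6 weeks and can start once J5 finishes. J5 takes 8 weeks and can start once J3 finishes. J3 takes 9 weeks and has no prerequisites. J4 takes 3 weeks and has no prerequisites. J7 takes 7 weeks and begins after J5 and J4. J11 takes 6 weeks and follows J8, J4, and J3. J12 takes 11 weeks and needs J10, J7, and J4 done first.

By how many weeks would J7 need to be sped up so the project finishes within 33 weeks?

Current finish: 35 weeks; target: 33.
J7 is on every critical path, so each week cut from J7 cuts the finish by one (this holds down to a finish of 33).
Need 35 − 33 = 2 weeks off J7 → J7 becomes 5 weeks, finish becomes 33.

2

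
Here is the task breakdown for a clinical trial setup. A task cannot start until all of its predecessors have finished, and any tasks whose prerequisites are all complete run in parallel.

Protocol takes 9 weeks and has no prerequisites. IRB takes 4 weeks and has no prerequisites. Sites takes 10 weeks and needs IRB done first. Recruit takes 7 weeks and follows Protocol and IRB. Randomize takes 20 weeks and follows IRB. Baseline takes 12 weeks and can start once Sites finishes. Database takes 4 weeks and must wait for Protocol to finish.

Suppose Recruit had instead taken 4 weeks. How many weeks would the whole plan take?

26

Critical path before the change: IRB→Sites→Baseline = 4+10+12 = 26 giving 26 weeks.
Recruit is off the critical path — its longest chain is 16 weeks, giving 10 of slack.
No other chain overtakes it, so the finish is 26 weeks.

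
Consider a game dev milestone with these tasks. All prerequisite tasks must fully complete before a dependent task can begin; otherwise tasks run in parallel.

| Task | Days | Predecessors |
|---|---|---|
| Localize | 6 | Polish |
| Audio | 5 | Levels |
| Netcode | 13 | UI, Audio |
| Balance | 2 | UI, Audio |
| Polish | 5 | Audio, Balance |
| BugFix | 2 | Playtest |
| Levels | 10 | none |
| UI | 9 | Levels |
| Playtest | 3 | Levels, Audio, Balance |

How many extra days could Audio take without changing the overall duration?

4

The longest chain is Levels→UI→Netcode = 10+9+13 = 32; overall finish 32 days.
The longest chain containing Audio totals 28 days.
Float = 32 − 28 = 4.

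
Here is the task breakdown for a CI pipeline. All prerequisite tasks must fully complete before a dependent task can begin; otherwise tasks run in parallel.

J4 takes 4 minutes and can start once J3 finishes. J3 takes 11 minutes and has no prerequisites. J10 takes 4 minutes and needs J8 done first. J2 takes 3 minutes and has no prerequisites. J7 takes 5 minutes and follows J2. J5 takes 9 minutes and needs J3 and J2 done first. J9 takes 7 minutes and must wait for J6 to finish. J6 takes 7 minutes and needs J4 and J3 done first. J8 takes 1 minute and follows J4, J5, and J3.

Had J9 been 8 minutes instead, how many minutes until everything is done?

Critical path before the change: J3→J4→J6→J9 = 11+4+7+7 = 29 giving 29 minutes.
J9 lies on that path, so at 8 minutes the path becomes 30 minutes.
No other chain overtakes it, so the finish is 30 minutes.

30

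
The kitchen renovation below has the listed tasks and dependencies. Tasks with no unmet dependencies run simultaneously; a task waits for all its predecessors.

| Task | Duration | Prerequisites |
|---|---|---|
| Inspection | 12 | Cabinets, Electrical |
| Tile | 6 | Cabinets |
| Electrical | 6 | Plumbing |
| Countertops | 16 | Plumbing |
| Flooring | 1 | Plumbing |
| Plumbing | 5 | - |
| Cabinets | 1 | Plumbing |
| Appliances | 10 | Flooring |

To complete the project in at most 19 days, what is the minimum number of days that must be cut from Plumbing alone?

Current finish: 23 days; target: 19.
Plumbing is on every critical path, so each day cut from Plumbing cuts the finish by one (this holds down to a finish of 19).
Need 23 − 19 = 4 days off Plumbing → Plumbing becomes 1 day, finish becomes 19.

4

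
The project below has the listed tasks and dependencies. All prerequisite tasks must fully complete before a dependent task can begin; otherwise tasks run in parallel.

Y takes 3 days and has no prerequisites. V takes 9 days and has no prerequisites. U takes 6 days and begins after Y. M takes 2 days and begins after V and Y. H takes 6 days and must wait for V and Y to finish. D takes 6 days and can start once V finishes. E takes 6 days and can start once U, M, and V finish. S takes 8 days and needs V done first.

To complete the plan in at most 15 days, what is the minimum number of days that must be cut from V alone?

Current finish: 17 days; target: 15.
V is on every critical path, so each day cut from V cuts the finish by one (this holds down to a finish of 15).
Need 17 − 15 = 2 days off V → V becomes 7 days, finish becomes 15.

2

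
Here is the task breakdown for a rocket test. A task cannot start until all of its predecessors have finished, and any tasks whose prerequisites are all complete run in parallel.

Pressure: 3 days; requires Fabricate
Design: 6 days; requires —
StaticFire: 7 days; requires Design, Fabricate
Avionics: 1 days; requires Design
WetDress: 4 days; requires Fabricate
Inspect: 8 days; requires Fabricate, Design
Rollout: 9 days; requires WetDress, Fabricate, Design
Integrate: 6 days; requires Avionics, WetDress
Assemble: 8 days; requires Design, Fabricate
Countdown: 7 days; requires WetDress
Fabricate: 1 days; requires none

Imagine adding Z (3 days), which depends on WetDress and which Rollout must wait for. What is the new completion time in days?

Originally the plan takes 15 days.
With Z inserted, Rollout now waits for max(WetDress, Fabricate, Design, Z).
New critical path: Fabricate→WetDress→Z→Rollout = 1+4+3+9 = 17 ⇒ 17 days.

17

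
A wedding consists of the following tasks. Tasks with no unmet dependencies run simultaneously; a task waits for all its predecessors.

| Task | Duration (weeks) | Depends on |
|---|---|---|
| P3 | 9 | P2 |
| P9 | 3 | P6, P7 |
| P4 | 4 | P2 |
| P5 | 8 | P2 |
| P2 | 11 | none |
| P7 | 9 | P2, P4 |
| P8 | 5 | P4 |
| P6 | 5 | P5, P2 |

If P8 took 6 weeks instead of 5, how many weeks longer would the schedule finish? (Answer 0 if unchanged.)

Actual critical path: P2→P4→P7→P9 = 11+4+9+3 = 27 ⇒ 27 weeks.
P8 is off the critical path — its longest chain is 20 weeks, giving 7 of slack.
No other chain overtakes it, so the finish is 27 weeks.
Change in finish: 27 − 27 = +0 weeks.

0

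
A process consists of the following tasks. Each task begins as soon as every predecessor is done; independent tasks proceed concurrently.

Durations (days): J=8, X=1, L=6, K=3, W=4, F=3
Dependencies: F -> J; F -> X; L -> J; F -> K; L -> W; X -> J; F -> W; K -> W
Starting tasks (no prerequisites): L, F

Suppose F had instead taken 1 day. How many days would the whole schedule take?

14

Actual critical path: L→J = 6+8 = 14 ⇒ 14 days.
The longest path through F is only 12 days, so F has float 2.
No other chain overtakes it, so the finish is 14 days.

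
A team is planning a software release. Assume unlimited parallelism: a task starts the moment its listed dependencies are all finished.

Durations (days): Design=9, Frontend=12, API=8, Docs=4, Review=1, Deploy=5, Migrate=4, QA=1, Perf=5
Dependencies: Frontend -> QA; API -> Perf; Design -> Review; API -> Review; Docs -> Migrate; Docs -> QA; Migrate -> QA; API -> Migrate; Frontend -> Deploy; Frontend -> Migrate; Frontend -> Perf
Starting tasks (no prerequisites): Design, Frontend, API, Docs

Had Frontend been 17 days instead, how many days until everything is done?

Baseline: Frontend→Deploy = 12+5 = 17 → 17 days.
Since Frontend is critical, the +5 change carries straight to that chain (now 22 days).
The critical path is still Frontend→Deploy; finish is now 22 days.

22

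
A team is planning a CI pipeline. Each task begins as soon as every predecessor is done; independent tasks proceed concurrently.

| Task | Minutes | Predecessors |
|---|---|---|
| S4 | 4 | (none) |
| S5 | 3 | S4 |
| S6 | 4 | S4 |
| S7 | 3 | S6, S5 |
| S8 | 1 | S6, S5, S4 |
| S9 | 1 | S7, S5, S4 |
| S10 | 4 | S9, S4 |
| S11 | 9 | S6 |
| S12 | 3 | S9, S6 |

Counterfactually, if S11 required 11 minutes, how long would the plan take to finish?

Baseline: S4→S6→S11 = 4+4+9 = 17 → 17 minutes.
Since S11 is critical, the +2 change carries straight to that chain (now 19 minutes).
The critical path is still S4→S6→S11; finish is now 19 minutes.

19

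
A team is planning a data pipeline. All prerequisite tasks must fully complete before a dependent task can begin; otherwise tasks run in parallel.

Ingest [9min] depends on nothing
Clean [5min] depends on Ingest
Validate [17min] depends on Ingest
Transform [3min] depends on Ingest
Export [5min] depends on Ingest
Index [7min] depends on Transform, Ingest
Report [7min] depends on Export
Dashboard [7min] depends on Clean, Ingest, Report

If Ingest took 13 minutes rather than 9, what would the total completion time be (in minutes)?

32

Critical path before the change: Ingest→Export→Report→Dashboard = 9+5+7+7 = 28 giving 28 minutes.
Since Ingest is critical, the +4 change carries straight to that chain (now 32 minutes).
The critical path is still Ingest→Export→Report→Dashboard; finish is now 32 minutes.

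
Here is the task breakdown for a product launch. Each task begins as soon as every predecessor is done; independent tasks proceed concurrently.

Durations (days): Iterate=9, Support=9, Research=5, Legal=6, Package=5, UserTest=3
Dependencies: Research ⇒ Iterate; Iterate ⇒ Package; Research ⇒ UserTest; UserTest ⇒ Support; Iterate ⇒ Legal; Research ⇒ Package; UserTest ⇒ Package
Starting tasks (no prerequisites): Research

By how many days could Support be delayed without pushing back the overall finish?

3

Research→Iterate→Legal = 5+9+6 = 20 sets the makespan at 20 days.
Support finishes as early as 17 and must finish by 20.
Float = 20 − 17 = 3.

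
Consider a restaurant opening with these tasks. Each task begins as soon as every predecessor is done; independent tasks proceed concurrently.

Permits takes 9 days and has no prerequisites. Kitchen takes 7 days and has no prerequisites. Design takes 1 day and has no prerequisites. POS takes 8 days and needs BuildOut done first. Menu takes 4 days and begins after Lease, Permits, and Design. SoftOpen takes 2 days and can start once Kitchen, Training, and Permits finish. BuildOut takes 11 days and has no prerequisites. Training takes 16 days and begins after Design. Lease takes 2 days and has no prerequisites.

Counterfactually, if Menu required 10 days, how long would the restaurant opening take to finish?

19

Actual critical path: Design→Training→SoftOpen = 1+16+2 = 19 ⇒ 19 days.
Menu is off the critical path — its longest chain is 13 days, giving 6 of slack.
New critical path: Permits→Menu = 9+10 = 19 ⇒ 19 days.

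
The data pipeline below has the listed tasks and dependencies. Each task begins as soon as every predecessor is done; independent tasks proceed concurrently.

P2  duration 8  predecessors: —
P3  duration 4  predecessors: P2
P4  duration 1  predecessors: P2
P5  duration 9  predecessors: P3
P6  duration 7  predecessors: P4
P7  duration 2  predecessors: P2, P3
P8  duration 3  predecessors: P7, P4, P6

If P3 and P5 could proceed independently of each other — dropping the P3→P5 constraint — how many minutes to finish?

19

Before: longest chain P2→P3→P5 = 8+4+9 = 21, finish 21.
Without P3→P5, P5's earliest start moves from 12 to 0.
The longest chain is now P2→P4→P6→P8 = 8+1+7+3 = 19, so the data pipeline takes 19 minutes.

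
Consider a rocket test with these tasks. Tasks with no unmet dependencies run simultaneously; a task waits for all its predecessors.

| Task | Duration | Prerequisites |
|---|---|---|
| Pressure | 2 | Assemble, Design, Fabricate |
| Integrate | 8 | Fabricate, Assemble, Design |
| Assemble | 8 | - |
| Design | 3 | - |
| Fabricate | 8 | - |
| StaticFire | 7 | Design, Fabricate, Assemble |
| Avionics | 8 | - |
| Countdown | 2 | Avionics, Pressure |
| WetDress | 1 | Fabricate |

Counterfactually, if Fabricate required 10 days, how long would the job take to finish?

18

As given, the longest chain is Fabricate→Integrate = 8+8 = 16, so the finish is 16 days.
Fabricate is on the critical path; changing it to 10 makes that path 18 days.
That remains the longest chain; total 18 days.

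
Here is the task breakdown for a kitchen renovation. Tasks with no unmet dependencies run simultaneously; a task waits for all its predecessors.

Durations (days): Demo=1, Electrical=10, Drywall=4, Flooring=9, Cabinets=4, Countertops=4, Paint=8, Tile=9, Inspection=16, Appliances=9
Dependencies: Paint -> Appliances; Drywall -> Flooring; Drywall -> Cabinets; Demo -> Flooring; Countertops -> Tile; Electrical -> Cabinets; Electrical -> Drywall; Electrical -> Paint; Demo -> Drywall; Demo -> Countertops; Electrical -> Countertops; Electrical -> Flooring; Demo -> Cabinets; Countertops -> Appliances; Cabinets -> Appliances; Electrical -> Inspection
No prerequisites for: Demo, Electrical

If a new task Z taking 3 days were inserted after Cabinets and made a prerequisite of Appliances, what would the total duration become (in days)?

30

Originally the project takes 27 days.
With Z inserted, Appliances now waits for max(Paint, Countertops, Cabinets, Z).
New critical path: Electrical→Drywall→Cabinets→Z→Appliances = 10+4+4+3+9 = 30 ⇒ 30 days.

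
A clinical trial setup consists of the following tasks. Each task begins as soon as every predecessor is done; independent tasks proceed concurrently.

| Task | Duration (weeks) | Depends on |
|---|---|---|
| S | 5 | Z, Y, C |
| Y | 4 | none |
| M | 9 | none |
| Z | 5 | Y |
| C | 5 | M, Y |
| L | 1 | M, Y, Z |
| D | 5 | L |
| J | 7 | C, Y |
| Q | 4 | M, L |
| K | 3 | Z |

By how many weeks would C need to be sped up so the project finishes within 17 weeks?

Current finish: 21 weeks; target: 17.
C is on every critical path, so each week cut from C cuts the finish by one (this holds down to a finish of 17).
Need 21 − 17 = 4 weeks off C → C becomes 1 week, finish becomes 17.

4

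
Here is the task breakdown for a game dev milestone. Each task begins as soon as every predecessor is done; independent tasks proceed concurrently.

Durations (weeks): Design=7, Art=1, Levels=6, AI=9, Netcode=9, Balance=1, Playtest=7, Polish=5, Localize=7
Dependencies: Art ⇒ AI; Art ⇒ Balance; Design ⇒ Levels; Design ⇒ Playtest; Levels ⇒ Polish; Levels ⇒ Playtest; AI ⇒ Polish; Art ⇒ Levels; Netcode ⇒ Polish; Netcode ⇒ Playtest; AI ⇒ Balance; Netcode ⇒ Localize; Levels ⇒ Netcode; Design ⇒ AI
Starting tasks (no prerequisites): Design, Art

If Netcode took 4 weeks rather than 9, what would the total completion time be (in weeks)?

24

As given, the longest chain is Design→Levels→Netcode→Playtest = 7+6+9+7 = 29, so the finish is 29 weeks.
Since Netcode is critical, the -5 change carries straight to that chain (now 24 weeks).
That remains the longest chain; total 24 weeks.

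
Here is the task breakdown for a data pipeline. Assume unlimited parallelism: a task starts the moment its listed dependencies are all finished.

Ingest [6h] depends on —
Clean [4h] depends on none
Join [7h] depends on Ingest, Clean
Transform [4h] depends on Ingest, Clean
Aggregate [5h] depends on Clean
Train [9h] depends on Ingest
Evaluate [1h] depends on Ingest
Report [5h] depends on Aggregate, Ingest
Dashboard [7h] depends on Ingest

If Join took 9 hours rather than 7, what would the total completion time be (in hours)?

15

The binding path is Ingest→Train = 6+9 = 15; finish at 15 hours.
Join has 2 hours of float (longest path through it is 13).
New critical path: Ingest→Join = 6+9 = 15 ⇒ 15 hours.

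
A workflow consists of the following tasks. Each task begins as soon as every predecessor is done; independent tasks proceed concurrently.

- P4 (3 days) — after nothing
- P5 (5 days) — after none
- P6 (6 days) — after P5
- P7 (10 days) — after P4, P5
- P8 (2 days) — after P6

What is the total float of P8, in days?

P5→P7 = 5+10 = 15 sets the makespan at 15 days.
P8 finishes as early as 13 and must finish by 15.
Slack of P8 = 13 − 11 = 2 days.

2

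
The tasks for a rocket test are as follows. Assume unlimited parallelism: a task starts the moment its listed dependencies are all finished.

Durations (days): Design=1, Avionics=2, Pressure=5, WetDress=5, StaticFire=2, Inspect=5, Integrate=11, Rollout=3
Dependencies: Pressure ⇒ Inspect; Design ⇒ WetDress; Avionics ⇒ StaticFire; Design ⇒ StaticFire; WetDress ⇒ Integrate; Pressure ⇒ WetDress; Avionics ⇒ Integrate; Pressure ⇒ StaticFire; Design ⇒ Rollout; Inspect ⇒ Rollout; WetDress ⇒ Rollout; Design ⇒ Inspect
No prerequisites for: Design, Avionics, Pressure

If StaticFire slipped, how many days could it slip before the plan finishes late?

14

The longest chain is Pressure→WetDress→Integrate = 5+5+11 = 21; overall finish 21 days.
The longest chain containing StaticFire totals 7 days.
Slack of StaticFire = 19 − 5 = 14 days.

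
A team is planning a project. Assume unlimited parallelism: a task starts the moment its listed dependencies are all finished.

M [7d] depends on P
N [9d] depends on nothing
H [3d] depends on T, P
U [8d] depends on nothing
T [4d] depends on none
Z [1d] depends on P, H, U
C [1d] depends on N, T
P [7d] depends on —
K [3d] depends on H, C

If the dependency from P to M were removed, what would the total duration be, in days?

13

With the dependency in place, P→M = 7+7 = 14 sets the finish at 14 days.
Without P→M, M's earliest start moves from 7 to 0.
The longest chain is now P→H→K = 7+3+3 = 13, so the job takes 13 days.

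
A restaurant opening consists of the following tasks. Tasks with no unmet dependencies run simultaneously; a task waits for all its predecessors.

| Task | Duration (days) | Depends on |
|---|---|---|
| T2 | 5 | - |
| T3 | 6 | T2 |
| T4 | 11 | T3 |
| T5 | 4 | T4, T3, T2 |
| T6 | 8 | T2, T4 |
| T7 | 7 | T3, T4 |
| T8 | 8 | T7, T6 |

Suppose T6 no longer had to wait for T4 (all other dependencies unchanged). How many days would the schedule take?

Before: longest chain T2→T3→T4→T6→T8 = 5+6+11+8+8 = 38, finish 38.
Without T4→T6, T6's earliest start moves from 22 to 5.
The longest chain is now T2→T3→T4→T7→T8 = 5+6+11+7+8 = 37, so the schedule takes 37 days.

37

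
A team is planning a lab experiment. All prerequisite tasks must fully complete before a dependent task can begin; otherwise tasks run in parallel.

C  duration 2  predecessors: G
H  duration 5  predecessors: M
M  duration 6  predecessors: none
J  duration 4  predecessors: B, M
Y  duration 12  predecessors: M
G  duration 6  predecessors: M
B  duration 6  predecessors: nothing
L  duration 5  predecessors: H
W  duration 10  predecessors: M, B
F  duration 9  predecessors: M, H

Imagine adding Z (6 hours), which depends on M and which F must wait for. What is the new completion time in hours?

Originally the schedule takes 20 hours.
With Z inserted, F now waits for max(M, H, Z).
New critical path: M→Z→F = 6+6+9 = 21 ⇒ 21 hours.

21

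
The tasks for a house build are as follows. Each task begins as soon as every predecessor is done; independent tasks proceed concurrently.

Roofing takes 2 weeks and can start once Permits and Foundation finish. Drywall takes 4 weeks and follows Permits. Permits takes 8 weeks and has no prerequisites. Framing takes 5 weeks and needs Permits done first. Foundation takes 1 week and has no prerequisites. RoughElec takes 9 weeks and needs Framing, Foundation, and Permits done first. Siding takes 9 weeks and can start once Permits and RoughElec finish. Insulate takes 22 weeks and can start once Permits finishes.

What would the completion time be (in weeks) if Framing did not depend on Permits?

30

Before: longest chain Permits→Framing→RoughElec→Siding = 8+5+9+9 = 31, finish 31.
Without Permits→Framing, Framing's earliest start moves from 8 to 0.
New critical path: Permits→Insulate = 8+22 = 30 ⇒ 30 weeks.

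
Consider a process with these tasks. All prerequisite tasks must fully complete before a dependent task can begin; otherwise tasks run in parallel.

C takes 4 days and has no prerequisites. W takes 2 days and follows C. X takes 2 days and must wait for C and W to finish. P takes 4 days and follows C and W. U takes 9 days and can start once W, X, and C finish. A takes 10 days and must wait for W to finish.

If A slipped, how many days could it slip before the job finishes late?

1

The longest chain is C→W→X→U = 4+2+2+9 = 17; overall finish 17 days.
Longest path through A: 16 days (earliest finish 16, latest finish 17).
So A can slip 17 − 16 = 1 day.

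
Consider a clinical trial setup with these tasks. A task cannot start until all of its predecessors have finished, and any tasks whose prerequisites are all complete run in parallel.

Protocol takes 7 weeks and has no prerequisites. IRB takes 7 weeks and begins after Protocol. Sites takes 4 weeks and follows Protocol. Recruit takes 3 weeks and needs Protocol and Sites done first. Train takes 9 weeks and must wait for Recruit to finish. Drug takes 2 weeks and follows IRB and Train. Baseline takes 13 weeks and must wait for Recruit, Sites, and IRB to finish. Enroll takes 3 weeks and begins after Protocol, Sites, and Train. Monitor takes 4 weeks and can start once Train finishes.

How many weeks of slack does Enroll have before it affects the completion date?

The longest chain is Protocol→IRB→Baseline = 7+7+13 = 27; overall finish 27 weeks.
Enroll finishes as early as 26 and must finish by 27.
Float = 27 − 26 = 1.

1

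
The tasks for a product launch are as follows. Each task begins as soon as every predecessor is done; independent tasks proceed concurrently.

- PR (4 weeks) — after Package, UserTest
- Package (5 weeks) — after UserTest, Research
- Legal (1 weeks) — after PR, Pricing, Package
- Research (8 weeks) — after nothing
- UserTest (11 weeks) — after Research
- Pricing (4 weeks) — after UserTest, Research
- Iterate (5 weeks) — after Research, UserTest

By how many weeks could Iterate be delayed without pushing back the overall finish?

Critical path: Research→UserTest→Package→PR→Legal = 8+11+5+4+1 = 29, so the finish is 29 weeks.
Iterate finishes as early as 24 and must finish by 29.
Float = 29 − 24 = 5.

5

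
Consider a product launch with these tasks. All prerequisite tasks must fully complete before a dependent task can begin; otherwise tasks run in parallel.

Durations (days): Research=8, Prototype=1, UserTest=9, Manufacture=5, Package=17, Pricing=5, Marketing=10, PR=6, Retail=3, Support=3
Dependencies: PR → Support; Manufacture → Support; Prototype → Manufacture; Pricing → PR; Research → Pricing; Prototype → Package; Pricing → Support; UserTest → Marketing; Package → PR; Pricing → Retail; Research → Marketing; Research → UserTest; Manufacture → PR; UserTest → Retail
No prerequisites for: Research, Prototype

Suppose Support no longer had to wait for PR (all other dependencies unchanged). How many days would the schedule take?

Original critical path: Research→UserTest→Marketing = 8+9+10 = 27 ⇒ 27 days.
Without PR→Support, Support's earliest start moves from 24 to 13.
New critical path: Research→UserTest→Marketing = 8+9+10 = 27 ⇒ 27 days.

27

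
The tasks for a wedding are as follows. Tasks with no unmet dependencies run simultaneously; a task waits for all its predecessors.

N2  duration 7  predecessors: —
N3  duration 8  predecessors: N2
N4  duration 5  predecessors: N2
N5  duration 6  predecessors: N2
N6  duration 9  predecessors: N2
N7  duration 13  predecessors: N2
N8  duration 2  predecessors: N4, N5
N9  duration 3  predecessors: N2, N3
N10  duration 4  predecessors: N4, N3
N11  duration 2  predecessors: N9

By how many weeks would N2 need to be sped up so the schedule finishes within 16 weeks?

4

Current finish: 20 weeks; target: 16.
N2 is on every critical path, so each week cut from N2 cuts the finish by one (this holds down to a finish of 14).
Need 20 − 16 = 4 weeks off N2 → N2 becomes 3 weeks, finish becomes 16.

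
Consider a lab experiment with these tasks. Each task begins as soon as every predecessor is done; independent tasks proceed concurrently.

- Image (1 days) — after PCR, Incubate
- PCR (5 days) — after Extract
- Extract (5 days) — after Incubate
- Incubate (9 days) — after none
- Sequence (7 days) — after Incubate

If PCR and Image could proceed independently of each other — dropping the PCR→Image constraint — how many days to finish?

19

Original critical path: Incubate→Extract→PCR→Image = 9+5+5+1 = 20 ⇒ 20 days.
Without PCR→Image, Image's earliest start moves from 19 to 9.
After: Incubate→Extract→PCR = 9+5+5 = 19 → 19 days.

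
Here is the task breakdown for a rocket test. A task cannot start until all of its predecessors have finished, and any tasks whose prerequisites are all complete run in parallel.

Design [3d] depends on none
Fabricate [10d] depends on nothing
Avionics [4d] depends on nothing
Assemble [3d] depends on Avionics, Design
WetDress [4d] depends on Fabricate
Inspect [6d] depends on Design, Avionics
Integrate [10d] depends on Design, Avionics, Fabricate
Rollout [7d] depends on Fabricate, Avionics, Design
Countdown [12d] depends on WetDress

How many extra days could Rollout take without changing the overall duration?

The longest chain is Fabricate→WetDress→Countdown = 10+4+12 = 26; overall finish 26 days.
Rollout finishes as early as 17 and must finish by 26.
Float = 26 − 17 = 9.

9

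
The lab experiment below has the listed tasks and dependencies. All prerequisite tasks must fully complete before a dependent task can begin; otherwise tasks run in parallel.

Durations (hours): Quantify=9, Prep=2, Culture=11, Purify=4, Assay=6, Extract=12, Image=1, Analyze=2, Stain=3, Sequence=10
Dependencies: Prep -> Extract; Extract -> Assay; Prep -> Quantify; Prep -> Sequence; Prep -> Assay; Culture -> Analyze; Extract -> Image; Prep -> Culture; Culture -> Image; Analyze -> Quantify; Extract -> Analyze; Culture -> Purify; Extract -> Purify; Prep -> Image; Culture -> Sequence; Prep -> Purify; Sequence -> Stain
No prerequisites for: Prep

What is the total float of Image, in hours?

Critical path: Prep→Culture→Sequence→Stain = 2+11+10+3 = 26, so the finish is 26 hours.
The longest chain containing Image totals 15 hours.
Float = 26 − 15 = 11.

11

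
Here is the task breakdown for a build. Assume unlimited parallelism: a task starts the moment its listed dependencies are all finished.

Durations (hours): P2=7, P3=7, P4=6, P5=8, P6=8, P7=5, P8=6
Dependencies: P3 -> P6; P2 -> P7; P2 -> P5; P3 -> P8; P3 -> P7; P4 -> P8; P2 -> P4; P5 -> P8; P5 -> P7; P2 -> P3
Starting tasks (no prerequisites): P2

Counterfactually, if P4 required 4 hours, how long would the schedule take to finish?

22

Critical path before the change: P2→P3→P6 = 7+7+8 = 22 giving 22 hours.
The longest path through P4 is only 19 hours, so P4 has float 3.
The critical path is still P2→P3→P6; finish is now 22 hours.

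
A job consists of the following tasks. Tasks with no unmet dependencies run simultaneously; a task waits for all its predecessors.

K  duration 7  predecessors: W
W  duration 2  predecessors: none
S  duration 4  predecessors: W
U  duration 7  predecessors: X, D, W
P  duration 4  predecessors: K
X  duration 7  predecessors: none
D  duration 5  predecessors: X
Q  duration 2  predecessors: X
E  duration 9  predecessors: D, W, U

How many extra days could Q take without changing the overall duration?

19

X→D→U→E = 7+5+7+9 = 28 sets the makespan at 28 days.
Longest path through Q: 9 days (earliest finish 9, latest finish 28).
Float = 28 − 9 = 19.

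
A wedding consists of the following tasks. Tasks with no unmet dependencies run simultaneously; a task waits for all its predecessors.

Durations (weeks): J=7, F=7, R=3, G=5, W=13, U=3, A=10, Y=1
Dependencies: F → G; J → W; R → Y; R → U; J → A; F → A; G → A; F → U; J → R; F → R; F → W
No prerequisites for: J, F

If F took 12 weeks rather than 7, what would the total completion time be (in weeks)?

27

Critical path before the change: F→G→A = 7+5+10 = 22 giving 22 weeks.
F lies on that path, so at 12 weeks the path becomes 27 weeks.
The critical path is still F→G→A; finish is now 27 weeks.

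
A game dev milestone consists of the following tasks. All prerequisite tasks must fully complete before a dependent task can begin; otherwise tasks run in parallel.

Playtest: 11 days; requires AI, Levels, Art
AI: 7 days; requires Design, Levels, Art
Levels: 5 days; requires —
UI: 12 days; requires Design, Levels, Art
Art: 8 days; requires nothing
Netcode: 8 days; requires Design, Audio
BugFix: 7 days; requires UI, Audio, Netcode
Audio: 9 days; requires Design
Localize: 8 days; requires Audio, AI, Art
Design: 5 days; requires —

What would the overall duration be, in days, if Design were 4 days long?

Actual critical path: Design→Audio→Netcode→BugFix = 5+9+8+7 = 29 ⇒ 29 days.
Design lies on that path, so at 4 days the path becomes 28 days.
That remains the longest chain; total 28 days.

28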